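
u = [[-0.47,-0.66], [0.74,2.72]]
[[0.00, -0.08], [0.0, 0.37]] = u@[[0.0, -0.05], [-0.00, 0.15]]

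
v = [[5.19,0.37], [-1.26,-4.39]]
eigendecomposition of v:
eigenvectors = [[0.99,-0.04], [-0.13,1.0]]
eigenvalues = [5.14, -4.34]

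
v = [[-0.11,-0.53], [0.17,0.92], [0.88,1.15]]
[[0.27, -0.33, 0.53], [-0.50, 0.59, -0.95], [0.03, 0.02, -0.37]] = v @ [[0.98, -1.08, 1.23],[-0.72, 0.84, -1.26]]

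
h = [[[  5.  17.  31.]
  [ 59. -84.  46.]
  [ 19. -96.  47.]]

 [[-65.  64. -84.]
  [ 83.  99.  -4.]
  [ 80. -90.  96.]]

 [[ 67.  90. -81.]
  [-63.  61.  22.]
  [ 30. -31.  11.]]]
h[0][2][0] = 19.0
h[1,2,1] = -90.0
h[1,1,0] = 83.0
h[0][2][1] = -96.0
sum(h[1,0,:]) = -85.0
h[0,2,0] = 19.0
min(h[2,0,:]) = -81.0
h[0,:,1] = [17.0, -84.0, -96.0]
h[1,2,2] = 96.0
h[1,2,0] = 80.0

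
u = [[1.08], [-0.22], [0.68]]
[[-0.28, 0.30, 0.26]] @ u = [[-0.19]]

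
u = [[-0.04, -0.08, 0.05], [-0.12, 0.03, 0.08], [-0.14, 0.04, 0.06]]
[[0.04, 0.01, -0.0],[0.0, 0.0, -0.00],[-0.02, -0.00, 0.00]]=u @ [[0.29, 0.08, -0.01],[-0.29, -0.08, 0.01],[0.6, 0.18, -0.02]]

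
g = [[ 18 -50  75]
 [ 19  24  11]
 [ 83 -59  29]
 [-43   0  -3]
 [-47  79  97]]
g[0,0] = 18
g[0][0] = 18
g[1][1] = 24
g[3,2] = -3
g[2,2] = 29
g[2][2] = 29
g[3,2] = -3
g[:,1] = [-50, 24, -59, 0, 79]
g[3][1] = 0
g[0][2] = 75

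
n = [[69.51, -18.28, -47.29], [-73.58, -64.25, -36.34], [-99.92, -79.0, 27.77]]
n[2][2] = 27.77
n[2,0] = -99.92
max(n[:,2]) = 27.77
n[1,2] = -36.34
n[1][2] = -36.34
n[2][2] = 27.77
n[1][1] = -64.25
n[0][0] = 69.51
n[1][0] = -73.58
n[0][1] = -18.28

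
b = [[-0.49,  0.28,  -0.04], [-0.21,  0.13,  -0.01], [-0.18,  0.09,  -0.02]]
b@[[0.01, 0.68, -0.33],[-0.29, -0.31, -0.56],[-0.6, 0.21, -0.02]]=[[-0.06, -0.43, 0.01], [-0.03, -0.19, -0.00], [-0.02, -0.15, 0.01]]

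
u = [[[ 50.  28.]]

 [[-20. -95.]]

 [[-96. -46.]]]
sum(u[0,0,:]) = 78.0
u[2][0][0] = -96.0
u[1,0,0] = -20.0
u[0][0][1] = 28.0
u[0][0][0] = 50.0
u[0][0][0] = 50.0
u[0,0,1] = 28.0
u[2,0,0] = -96.0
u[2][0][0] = -96.0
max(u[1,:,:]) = -20.0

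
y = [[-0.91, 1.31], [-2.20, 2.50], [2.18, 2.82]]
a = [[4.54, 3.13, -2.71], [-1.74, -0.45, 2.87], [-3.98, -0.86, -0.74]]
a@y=[[-16.93, 6.13], [8.83, 4.69], [3.90, -9.45]]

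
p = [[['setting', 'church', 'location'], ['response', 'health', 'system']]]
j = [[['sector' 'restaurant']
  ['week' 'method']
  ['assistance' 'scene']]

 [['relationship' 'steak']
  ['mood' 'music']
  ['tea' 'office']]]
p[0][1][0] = 'response'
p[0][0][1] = 'church'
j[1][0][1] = 'steak'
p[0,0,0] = 'setting'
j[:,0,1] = ['restaurant', 'steak']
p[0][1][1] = 'health'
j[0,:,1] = ['restaurant', 'method', 'scene']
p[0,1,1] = 'health'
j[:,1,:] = [['week', 'method'], ['mood', 'music']]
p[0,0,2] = 'location'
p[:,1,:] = [['response', 'health', 'system']]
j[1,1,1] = 'music'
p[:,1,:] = [['response', 'health', 'system']]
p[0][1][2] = 'system'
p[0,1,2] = 'system'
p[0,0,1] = 'church'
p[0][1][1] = 'health'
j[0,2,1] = 'scene'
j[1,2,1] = 'office'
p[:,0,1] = ['church']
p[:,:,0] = [['setting', 'response']]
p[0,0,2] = 'location'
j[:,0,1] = ['restaurant', 'steak']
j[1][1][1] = 'music'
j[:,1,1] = ['method', 'music']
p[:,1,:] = [['response', 'health', 'system']]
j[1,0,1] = 'steak'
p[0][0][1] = 'church'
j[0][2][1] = 'scene'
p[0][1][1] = 'health'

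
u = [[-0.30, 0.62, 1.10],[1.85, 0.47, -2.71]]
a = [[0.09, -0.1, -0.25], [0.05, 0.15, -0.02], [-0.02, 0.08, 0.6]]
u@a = [[-0.02,0.21,0.72],  [0.24,-0.33,-2.1]]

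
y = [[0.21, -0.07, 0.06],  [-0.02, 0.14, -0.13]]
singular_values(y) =[0.26, 0.15]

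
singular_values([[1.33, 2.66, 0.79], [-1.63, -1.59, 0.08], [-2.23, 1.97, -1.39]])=[3.76, 3.27, 0.74]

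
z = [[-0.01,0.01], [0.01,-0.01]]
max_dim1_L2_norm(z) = 0.01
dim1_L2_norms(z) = [0.01, 0.01]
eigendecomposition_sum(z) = [[0.00, 0.0], [0.00, 0.0]] + [[-0.01, 0.01], [0.01, -0.01]]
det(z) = 0.00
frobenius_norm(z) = 0.02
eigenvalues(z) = [0.0, -0.02]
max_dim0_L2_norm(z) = 0.01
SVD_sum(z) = [[-0.01,0.01], [0.01,-0.01]] + [[-0.0,-0.00], [-0.0,-0.0]]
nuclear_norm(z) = 0.02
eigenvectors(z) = [[0.71, -0.71], [0.71, 0.71]]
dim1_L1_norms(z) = [0.02, 0.02]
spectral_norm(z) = 0.02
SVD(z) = [[-0.71, 0.71], [0.71, 0.71]] @ diag([0.02, 1.2877726421799157e-18]) @ [[0.71, -0.71], [-0.71, -0.71]]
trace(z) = -0.02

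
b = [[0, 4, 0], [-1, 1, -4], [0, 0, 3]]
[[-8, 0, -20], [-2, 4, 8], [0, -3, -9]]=b @ [[0, 0, -1], [-2, 0, -5], [0, -1, -3]]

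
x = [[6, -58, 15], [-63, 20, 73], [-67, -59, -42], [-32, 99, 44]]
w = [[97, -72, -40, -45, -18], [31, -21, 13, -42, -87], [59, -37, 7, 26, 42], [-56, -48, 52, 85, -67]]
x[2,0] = -67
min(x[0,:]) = -58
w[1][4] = -87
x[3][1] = 99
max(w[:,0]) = 97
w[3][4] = -67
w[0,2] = -40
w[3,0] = -56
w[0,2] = -40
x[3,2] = 44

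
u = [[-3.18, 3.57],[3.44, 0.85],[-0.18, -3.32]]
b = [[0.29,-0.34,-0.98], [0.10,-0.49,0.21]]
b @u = [[-1.92, 4.00], [-2.04, -0.76]]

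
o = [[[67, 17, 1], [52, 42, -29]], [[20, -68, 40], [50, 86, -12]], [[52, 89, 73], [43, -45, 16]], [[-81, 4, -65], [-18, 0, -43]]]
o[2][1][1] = -45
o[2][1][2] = 16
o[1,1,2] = -12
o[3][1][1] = 0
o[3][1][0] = -18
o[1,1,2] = -12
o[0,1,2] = -29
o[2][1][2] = 16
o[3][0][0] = -81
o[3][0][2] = -65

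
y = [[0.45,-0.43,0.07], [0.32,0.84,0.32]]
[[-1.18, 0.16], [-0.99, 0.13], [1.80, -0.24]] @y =[[-0.48,0.64,-0.03],[-0.40,0.53,-0.03],[0.73,-0.98,0.05]]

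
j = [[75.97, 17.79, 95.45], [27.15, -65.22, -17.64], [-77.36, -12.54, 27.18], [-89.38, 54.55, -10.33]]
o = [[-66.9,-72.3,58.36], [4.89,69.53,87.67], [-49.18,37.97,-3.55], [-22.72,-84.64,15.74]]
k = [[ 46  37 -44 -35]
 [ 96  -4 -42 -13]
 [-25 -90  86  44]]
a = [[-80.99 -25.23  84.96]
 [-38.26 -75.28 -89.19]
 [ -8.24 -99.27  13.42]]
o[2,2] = -3.55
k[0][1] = 37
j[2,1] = -12.54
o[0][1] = -72.3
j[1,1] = -65.22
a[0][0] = -80.99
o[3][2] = 15.74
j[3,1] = 54.55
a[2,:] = [-8.24, -99.27, 13.42]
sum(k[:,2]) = 0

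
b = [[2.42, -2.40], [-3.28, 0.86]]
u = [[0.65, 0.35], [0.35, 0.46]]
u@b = [[0.43, -1.26], [-0.66, -0.44]]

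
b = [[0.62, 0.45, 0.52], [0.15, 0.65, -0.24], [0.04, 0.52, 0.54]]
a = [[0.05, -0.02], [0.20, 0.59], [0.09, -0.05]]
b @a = [[0.17,  0.23], [0.12,  0.39], [0.15,  0.28]]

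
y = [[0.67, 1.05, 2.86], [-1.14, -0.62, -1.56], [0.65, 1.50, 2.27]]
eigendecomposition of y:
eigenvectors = [[(-0.6+0j), (-0.66+0j), -0.66-0.00j], [-0.64+0.00j, 0.60-0.15j, (0.6+0.15j)], [0.48+0.00j, (-0.39-0.15j), -0.39+0.15j]]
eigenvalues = [(-0.52+0j), (1.42+0.91j), (1.42-0.91j)]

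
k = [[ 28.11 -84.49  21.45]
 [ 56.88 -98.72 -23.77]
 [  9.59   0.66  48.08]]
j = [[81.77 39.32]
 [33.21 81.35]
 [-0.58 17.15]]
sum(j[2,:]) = 16.57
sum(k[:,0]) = 94.58000000000001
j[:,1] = [39.32, 81.35, 17.15]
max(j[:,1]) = 81.35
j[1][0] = 33.21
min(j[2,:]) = -0.58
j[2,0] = -0.58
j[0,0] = 81.77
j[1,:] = [33.21, 81.35]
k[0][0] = 28.11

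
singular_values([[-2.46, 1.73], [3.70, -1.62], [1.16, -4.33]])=[6.17, 2.71]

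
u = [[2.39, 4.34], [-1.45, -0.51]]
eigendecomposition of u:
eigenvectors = [[(0.87+0j), (0.87-0j)],[(-0.29+0.41j), (-0.29-0.41j)]]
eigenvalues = [(0.94+2.05j), (0.94-2.05j)]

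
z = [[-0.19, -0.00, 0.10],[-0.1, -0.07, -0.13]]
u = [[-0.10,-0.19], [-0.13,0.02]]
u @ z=[[0.04, 0.01, 0.01], [0.02, -0.00, -0.02]]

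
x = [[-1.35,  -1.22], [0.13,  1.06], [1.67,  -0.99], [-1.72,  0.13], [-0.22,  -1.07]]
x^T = [[-1.35, 0.13, 1.67, -1.72, -0.22], [-1.22, 1.06, -0.99, 0.13, -1.07]]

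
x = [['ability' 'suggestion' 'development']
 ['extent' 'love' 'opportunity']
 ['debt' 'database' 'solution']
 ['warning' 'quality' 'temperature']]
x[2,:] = ['debt', 'database', 'solution']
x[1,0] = 'extent'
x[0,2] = 'development'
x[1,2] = 'opportunity'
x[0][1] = 'suggestion'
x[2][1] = 'database'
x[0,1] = 'suggestion'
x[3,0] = 'warning'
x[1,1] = 'love'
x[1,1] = 'love'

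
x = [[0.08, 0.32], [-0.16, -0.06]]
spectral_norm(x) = 0.35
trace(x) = 0.02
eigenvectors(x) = [[0.82+0.00j,0.82-0.00j],[(-0.18+0.55j),(-0.18-0.55j)]]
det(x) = 0.05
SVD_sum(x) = [[0.12, 0.3], [-0.04, -0.11]] + [[-0.04, 0.02], [-0.12, 0.05]]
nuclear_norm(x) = 0.48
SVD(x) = [[0.94, -0.33], [-0.33, -0.94]] @ diag([0.3465097011166328, 0.1339067848619398]) @ [[0.37, 0.93],[0.93, -0.37]]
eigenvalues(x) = [(0.01+0.22j), (0.01-0.22j)]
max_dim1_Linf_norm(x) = 0.32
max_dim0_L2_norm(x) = 0.33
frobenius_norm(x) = 0.37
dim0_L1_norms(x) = [0.24, 0.38]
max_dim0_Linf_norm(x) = 0.32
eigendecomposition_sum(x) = [[(0.04+0.11j), (0.16-0.01j)], [-0.08+0.00j, (-0.03+0.11j)]] + [[0.04-0.11j, 0.16+0.01j],[(-0.08-0j), (-0.03-0.11j)]]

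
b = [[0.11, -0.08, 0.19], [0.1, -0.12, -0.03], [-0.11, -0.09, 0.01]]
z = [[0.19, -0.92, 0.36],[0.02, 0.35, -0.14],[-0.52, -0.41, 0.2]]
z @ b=[[-0.11, 0.06, 0.07], [0.05, -0.03, -0.01], [-0.12, 0.07, -0.08]]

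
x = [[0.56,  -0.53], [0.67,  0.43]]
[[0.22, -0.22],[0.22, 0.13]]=x @ [[0.36, -0.04], [-0.04, 0.37]]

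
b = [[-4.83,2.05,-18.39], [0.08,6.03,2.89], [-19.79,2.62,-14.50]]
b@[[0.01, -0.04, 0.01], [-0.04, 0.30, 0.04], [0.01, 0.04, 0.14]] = [[-0.31, 0.07, -2.54],[-0.21, 1.92, 0.65],[-0.45, 1.00, -2.12]]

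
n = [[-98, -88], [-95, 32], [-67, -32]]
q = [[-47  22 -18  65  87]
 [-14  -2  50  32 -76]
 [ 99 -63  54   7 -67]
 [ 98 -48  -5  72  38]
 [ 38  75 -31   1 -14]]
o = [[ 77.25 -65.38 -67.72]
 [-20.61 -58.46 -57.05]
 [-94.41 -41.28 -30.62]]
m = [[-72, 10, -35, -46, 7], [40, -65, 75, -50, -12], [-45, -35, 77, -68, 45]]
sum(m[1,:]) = -12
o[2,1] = -41.28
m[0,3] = -46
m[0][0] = -72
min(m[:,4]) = -12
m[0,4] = 7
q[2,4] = -67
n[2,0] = -67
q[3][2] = -5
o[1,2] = -57.05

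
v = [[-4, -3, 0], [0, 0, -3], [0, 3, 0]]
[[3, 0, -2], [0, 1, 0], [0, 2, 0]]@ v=[[-12, -15, 0], [0, 0, -3], [0, 0, -6]]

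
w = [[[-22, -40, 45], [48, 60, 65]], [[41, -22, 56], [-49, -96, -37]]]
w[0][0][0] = -22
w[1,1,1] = -96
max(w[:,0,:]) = 56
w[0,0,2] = 45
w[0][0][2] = 45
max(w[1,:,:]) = 56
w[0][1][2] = 65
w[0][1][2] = 65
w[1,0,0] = 41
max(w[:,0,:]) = 56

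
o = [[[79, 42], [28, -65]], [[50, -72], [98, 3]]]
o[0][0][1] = 42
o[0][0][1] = 42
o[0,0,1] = 42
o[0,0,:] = [79, 42]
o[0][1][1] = -65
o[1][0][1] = -72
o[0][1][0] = 28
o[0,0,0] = 79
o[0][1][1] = -65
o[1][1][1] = 3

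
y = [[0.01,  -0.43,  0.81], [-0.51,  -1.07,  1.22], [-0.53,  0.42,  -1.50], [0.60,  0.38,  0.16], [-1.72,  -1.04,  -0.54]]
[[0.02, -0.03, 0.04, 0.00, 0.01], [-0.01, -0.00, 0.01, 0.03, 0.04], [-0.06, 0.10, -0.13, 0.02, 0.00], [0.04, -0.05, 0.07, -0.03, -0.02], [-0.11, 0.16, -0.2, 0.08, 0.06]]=y@[[0.06, -0.05, 0.06, -0.07, -0.08], [-0.00, -0.04, 0.05, 0.03, 0.05], [0.02, -0.06, 0.08, 0.02, 0.04]]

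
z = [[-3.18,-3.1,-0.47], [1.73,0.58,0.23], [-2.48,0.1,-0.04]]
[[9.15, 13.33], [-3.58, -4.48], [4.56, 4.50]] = z@[[-1.93,-1.94],[-1.32,-2.54],[2.30,1.51]]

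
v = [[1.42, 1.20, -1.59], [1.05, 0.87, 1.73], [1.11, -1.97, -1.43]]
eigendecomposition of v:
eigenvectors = [[-0.83+0.00j, (0.16+0.45j), (0.16-0.45j)], [-0.55+0.00j, (-0.16-0.51j), -0.16+0.51j], [0.05+0.00j, 0.70+0.00j, 0.70-0.00j]]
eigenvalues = [(2.31+0j), (-0.72+2.16j), (-0.72-2.16j)]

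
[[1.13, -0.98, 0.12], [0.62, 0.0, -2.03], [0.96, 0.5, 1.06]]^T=[[1.13, 0.62, 0.96], [-0.98, 0.00, 0.50], [0.12, -2.03, 1.06]]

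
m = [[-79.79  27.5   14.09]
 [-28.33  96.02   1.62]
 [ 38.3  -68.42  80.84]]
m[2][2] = 80.84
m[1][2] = 1.62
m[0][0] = -79.79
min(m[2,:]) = -68.42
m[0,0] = -79.79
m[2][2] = 80.84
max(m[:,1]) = 96.02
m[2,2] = 80.84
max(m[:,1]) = 96.02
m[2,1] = -68.42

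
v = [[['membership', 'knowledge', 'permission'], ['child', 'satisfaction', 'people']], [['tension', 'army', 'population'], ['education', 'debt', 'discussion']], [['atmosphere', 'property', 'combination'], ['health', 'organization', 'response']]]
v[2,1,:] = ['health', 'organization', 'response']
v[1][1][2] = 'discussion'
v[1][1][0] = 'education'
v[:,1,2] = ['people', 'discussion', 'response']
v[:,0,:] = [['membership', 'knowledge', 'permission'], ['tension', 'army', 'population'], ['atmosphere', 'property', 'combination']]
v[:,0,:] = [['membership', 'knowledge', 'permission'], ['tension', 'army', 'population'], ['atmosphere', 'property', 'combination']]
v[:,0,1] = ['knowledge', 'army', 'property']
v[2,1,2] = 'response'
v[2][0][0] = 'atmosphere'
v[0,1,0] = 'child'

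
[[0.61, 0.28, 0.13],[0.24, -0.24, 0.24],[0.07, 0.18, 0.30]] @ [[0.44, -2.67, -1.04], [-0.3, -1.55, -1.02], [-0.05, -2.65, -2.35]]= [[0.18, -2.41, -1.23], [0.17, -0.9, -0.57], [-0.04, -1.26, -0.96]]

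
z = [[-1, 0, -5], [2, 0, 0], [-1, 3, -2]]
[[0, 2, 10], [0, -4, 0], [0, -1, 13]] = z @ [[0, -2, 0], [0, -1, 3], [0, 0, -2]]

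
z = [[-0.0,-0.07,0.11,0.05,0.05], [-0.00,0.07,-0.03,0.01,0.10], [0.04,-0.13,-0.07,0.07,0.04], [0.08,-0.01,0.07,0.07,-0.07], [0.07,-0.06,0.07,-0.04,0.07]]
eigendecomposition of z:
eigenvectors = [[(0.54+0j), (-0.77+0j), -0.50-0.07j, (-0.5+0.07j), (-0.48+0j)], [(-0.16+0j), 0.03+0.00j, (-0.21+0.45j), -0.21-0.45j, (-0.21+0j)], [(-0.82+0j), (0.61+0j), (-0.26-0.19j), -0.26+0.19j, (-0.27+0j)], [0.08+0.00j, (0.16+0j), (-0.29+0.03j), -0.29-0.03j, (-0.8+0j)], [(0.07+0j), 0.11+0.00j, -0.55+0.00j, -0.55-0.00j, -0.12+0.00j]]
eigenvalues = [(-0.13+0j), (-0.1+0j), (0.12+0.08j), (0.12-0.08j), (0.13+0j)]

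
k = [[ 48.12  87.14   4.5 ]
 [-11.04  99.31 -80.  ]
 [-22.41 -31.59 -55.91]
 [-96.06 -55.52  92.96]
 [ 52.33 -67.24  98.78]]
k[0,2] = 4.5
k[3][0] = -96.06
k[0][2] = 4.5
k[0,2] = 4.5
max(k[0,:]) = 87.14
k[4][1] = -67.24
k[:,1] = [87.14, 99.31, -31.59, -55.52, -67.24]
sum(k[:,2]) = 60.33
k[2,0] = -22.41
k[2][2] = -55.91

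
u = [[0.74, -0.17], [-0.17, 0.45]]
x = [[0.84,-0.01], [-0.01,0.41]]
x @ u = [[0.62, -0.15], [-0.08, 0.19]]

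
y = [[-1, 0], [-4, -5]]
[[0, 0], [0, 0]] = y @ [[0, 0], [0, 0]]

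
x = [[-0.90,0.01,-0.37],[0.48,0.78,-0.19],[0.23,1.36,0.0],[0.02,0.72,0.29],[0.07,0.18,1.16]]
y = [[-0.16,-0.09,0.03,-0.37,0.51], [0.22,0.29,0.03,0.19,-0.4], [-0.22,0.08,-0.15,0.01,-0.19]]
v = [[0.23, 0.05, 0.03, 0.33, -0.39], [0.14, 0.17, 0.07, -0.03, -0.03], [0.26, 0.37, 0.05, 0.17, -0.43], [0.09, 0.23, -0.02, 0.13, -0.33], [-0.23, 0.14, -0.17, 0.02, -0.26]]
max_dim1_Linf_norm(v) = 0.43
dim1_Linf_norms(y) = [0.51, 0.4, 0.22]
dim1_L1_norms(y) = [1.16, 1.13, 0.65]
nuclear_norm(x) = 3.98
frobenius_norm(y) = 0.94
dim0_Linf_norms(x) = [0.9, 1.36, 1.16]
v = x @ y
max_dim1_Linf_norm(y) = 0.51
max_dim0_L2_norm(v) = 0.72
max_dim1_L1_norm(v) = 1.28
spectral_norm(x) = 1.82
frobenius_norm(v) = 1.07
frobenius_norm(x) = 2.39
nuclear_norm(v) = 1.65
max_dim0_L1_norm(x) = 3.05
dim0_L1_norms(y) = [0.6, 0.46, 0.21, 0.57, 1.1]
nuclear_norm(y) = 1.37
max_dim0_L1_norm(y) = 1.1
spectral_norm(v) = 0.95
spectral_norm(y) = 0.86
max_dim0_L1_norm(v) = 1.44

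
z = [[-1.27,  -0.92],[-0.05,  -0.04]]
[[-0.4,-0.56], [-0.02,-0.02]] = z@[[0.10,  0.14], [0.3,  0.42]]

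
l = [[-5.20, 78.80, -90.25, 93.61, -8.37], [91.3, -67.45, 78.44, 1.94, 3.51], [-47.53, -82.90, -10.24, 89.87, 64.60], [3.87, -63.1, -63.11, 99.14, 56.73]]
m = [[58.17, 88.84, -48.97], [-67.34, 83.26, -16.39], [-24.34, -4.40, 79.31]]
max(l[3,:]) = 99.14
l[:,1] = [78.8, -67.45, -82.9, -63.1]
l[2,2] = -10.24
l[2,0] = -47.53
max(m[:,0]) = 58.17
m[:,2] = [-48.97, -16.39, 79.31]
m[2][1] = -4.4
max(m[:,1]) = 88.84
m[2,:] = [-24.34, -4.4, 79.31]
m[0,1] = 88.84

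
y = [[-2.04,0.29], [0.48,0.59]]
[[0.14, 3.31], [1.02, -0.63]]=y @[[0.16,-1.59], [1.60,0.22]]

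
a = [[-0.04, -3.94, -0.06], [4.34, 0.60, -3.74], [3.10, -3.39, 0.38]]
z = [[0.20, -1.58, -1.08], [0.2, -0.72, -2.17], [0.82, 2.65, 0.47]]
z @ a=[[-10.21, 1.93, 5.49], [-9.86, 6.14, 1.86], [12.93, -3.23, -9.78]]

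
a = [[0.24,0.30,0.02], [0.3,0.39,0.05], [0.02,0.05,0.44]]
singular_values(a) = [0.64, 0.43, 0.01]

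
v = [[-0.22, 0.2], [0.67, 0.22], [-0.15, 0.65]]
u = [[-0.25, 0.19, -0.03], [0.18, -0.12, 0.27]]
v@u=[[0.09, -0.07, 0.06],[-0.13, 0.10, 0.04],[0.15, -0.11, 0.18]]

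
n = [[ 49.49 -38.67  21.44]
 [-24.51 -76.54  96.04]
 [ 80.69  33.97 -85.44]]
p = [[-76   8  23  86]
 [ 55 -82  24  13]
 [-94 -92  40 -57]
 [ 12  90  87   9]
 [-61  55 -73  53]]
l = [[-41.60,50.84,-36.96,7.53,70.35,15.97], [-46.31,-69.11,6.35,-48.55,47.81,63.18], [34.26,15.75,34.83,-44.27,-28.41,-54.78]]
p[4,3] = 53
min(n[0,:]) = -38.67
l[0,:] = [-41.6, 50.84, -36.96, 7.53, 70.35, 15.97]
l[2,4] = -28.41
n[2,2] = -85.44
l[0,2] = -36.96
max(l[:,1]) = 50.84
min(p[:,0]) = -94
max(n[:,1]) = 33.97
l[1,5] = 63.18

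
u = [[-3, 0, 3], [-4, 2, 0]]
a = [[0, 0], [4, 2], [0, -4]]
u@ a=[[0, -12], [8, 4]]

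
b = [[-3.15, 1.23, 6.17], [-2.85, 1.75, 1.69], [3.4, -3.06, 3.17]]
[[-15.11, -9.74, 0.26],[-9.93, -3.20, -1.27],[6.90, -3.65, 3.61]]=b @ [[2.62,0.19,0.17], [-0.41,-0.11,-0.71], [-1.03,-1.46,0.27]]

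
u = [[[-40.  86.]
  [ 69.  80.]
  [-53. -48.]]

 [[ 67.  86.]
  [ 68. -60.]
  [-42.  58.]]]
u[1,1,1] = -60.0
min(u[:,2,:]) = -53.0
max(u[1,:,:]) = 86.0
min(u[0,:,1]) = -48.0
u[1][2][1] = 58.0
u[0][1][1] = 80.0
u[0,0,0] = -40.0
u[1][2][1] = 58.0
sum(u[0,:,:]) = 94.0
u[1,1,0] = 68.0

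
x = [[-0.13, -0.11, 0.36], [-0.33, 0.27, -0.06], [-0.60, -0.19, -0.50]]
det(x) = 0.114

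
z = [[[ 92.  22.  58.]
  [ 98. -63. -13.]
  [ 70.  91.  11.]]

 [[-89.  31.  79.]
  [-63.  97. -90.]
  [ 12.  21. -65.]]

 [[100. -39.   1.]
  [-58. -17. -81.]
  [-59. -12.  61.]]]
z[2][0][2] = 1.0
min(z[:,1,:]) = -90.0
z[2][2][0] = -59.0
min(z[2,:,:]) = -81.0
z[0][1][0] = 98.0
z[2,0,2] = 1.0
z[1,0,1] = 31.0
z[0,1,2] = -13.0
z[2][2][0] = -59.0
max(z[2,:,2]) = 61.0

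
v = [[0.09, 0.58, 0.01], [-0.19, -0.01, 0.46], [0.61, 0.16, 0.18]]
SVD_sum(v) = [[0.33, 0.28, 0.05],[-0.07, -0.06, -0.01],[0.45, 0.38, 0.07]] + [[-0.09,0.08,0.16], [-0.21,0.18,0.35], [0.04,-0.03,-0.06]] + [[-0.15,  0.22,  -0.2], [0.09,  -0.13,  0.12], [0.13,  -0.18,  0.17]]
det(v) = 0.18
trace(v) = 0.26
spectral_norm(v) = 0.74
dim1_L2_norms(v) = [0.59, 0.5, 0.66]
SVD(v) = [[-0.6,  -0.40,  -0.7], [0.13,  -0.90,  0.41], [-0.79,  0.15,  0.59]] @ diag([0.740163446685306, 0.4956027511976925, 0.47857704206972346]) @ [[-0.76,  -0.64,  -0.12], [0.46,  -0.40,  -0.79], [0.46,  -0.66,  0.60]]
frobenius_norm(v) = 1.01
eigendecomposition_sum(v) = [[(-0.03+0.2j),(0.2-0.01j),-0.09-0.12j], [(-0.16-0.12j),-0.09+0.18j,(0.14-0.02j)], [0.18-0.04j,(-0.07-0.16j),-0.07+0.11j]] + [[-0.03-0.20j, (0.2+0.01j), (-0.09+0.12j)], [(-0.16+0.12j), -0.09-0.18j, (0.14+0.02j)], [0.18+0.04j, (-0.07+0.16j), (-0.07-0.11j)]] + [[0.15+0.00j, (0.18-0j), (0.19-0j)], [0.14+0.00j, 0.16-0.00j, (0.17-0j)], [0.25+0.00j, 0.31-0.00j, 0.32-0.00j]]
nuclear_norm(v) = 1.71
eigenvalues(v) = [(-0.19+0.49j), (-0.19-0.49j), (0.63+0j)]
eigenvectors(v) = [[0.60+0.00j, (0.6-0j), 0.47+0.00j], [(-0.28+0.52j), (-0.28-0.52j), (0.42+0j)], [-0.20-0.50j, (-0.2+0.5j), (0.78+0j)]]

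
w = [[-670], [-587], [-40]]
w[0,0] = -670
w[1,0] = -587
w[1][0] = -587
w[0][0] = -670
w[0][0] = -670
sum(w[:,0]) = -1297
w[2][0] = -40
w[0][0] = -670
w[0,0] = -670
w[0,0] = -670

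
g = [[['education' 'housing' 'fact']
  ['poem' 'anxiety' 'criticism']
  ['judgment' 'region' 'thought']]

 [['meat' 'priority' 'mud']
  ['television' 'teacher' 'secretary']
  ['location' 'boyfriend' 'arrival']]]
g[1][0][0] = 'meat'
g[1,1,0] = 'television'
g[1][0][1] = 'priority'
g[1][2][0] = 'location'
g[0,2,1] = 'region'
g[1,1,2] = 'secretary'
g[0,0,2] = 'fact'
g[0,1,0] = 'poem'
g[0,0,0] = 'education'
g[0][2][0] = 'judgment'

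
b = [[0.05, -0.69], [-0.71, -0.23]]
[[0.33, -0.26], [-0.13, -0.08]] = b @ [[0.33,  -0.01], [-0.46,  0.38]]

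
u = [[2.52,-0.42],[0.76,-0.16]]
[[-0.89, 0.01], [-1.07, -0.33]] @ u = [[-2.24, 0.37], [-2.95, 0.50]]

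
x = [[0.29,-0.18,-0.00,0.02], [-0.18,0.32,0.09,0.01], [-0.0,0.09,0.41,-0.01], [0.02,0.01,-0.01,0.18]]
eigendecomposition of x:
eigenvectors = [[0.52,  -0.50,  -0.67,  0.19],  [-0.68,  0.26,  -0.66,  0.22],  [-0.52,  -0.83,  0.20,  -0.04],  [0.03,  0.00,  0.29,  0.96]]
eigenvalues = [0.53, 0.38, 0.1, 0.19]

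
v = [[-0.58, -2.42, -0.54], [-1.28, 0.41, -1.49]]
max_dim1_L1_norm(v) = 3.54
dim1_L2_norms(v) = [2.55, 2.01]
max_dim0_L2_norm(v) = 2.45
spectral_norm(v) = 2.57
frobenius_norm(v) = 3.24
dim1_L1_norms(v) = [3.54, 3.18]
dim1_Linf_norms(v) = [2.42, 1.49]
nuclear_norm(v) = 4.55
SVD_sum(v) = [[-0.82, -2.23, -0.82], [-0.18, -0.48, -0.18]] + [[0.24, -0.19, 0.28], [-1.10, 0.89, -1.31]]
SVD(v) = [[-0.98, -0.21],[-0.21, 0.98]] @ diag([2.5697921422373216, 1.9766558490782655]) @ [[0.33, 0.89, 0.33], [-0.57, 0.46, -0.68]]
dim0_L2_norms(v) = [1.41, 2.45, 1.58]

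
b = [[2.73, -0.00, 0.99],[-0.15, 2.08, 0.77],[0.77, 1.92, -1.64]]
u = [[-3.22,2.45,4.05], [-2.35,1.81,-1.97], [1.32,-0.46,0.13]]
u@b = [[-6.04, 12.87, -7.94],[-8.2, -0.02, 2.3],[3.77, -0.71, 0.74]]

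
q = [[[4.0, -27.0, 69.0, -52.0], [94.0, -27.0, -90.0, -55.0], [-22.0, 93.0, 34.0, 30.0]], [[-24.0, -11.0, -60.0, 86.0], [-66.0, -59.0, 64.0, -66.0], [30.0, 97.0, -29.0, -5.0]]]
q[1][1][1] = -59.0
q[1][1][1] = -59.0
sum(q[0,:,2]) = 13.0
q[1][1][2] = 64.0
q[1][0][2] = -60.0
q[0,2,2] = 34.0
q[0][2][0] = -22.0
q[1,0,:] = [-24.0, -11.0, -60.0, 86.0]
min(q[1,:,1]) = -59.0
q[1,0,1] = -11.0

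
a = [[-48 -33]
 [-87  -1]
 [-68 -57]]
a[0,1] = -33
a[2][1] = -57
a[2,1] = -57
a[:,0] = [-48, -87, -68]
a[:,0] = [-48, -87, -68]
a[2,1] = -57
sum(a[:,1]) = -91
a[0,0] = -48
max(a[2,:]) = -57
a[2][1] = -57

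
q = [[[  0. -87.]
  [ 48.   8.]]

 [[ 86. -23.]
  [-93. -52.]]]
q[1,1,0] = -93.0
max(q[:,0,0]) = 86.0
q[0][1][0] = 48.0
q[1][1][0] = -93.0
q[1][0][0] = 86.0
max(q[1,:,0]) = 86.0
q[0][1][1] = 8.0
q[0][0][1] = -87.0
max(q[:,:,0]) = 86.0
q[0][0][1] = -87.0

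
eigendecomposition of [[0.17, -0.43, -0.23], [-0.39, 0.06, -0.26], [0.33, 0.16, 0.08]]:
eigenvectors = [[(-0.67+0j), (-0.27+0.4j), (-0.27-0.4j)], [(0.7+0j), -0.28+0.44j, -0.28-0.44j], [(-0.25+0j), (0.7+0j), (0.7-0j)]]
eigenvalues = [(0.53+0j), (-0.11+0.29j), (-0.11-0.29j)]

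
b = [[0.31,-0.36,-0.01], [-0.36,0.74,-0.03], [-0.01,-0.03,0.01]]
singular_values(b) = [0.94, 0.11, 0.0]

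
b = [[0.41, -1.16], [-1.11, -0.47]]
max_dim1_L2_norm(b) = 1.23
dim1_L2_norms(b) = [1.23, 1.21]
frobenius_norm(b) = 1.72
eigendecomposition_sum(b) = [[0.81, -0.57], [-0.54, 0.38]] + [[-0.4, -0.59], [-0.57, -0.85]]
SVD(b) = [[0.81, 0.58], [0.58, -0.81]] @ diag([1.256353593731747, 1.1782510969726805]) @ [[-0.25, -0.97],[0.97, -0.25]]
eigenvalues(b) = [1.19, -1.25]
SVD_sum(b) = [[-0.26, -0.99], [-0.18, -0.71]] + [[0.67, -0.17],[-0.93, 0.24]]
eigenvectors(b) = [[0.83, 0.57], [-0.56, 0.82]]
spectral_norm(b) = 1.26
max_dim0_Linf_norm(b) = 1.16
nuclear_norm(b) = 2.43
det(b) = -1.48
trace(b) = -0.06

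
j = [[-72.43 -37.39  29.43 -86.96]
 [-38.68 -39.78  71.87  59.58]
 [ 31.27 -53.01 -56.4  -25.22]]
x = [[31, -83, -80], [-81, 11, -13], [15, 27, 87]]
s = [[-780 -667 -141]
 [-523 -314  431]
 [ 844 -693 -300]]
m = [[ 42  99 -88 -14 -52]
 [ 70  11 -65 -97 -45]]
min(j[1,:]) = -39.78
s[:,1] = [-667, -314, -693]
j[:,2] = [29.43, 71.87, -56.4]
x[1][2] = -13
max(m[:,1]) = 99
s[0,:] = [-780, -667, -141]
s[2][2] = -300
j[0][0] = -72.43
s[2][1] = -693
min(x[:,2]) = -80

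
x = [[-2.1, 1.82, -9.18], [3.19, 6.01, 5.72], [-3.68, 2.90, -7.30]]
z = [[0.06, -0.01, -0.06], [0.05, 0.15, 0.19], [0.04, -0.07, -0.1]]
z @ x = [[0.06,  -0.12,  -0.17],  [-0.33,  1.54,  -0.99],  [0.06,  -0.64,  -0.04]]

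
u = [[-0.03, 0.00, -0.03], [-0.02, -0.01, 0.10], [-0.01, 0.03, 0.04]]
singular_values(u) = [0.11, 0.03, 0.03]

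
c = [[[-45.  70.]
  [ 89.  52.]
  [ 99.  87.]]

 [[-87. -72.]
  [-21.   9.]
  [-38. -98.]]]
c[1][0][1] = -72.0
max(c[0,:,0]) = 99.0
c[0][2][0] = 99.0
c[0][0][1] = 70.0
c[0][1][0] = 89.0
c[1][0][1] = -72.0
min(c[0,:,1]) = 52.0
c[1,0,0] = -87.0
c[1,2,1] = -98.0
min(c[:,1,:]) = -21.0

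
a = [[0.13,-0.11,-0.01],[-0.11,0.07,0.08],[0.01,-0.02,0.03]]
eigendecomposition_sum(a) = [[0.14, -0.1, -0.05], [-0.1, 0.07, 0.04], [0.02, -0.01, -0.01]] + [[0.0, 0.00, -0.01], [0.0, 0.00, -0.01], [0.0, 0.00, -0.01]] + [[-0.01, -0.01, 0.06], [-0.01, -0.01, 0.05], [-0.01, -0.01, 0.04]]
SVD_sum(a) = [[0.13, -0.10, -0.04], [-0.11, 0.09, 0.04], [0.01, -0.01, -0.00]] + [[0.0, -0.01, 0.03], [0.00, -0.02, 0.04], [0.0, -0.01, 0.03]] + [[0.00, 0.0, 0.0], [0.0, 0.00, 0.00], [-0.0, -0.0, -0.00]]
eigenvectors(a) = [[0.81, -0.64, 0.64], [-0.58, -0.71, 0.6], [0.11, -0.3, 0.49]]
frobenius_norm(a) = 0.23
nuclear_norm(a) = 0.29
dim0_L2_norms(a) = [0.17, 0.13, 0.09]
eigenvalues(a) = [0.21, 0.0, 0.02]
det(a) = 0.00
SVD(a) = [[-0.75, -0.54, -0.38], [0.66, -0.66, -0.37], [-0.05, -0.53, 0.85]] @ diag([0.22215849793238152, 0.06741363851190289, 0.0010015682775125023]) @ [[-0.77, 0.58, 0.26], [-0.05, 0.36, -0.93], [-0.64, -0.73, -0.24]]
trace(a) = 0.23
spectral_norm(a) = 0.22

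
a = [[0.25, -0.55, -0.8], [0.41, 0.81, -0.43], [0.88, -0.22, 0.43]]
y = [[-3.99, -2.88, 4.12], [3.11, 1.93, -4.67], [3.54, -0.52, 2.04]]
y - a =[[-4.24, -2.33, 4.92], [2.7, 1.12, -4.24], [2.66, -0.30, 1.61]]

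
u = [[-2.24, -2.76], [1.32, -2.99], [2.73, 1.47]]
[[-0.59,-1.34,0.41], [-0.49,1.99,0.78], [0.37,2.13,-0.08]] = u @ [[0.04, 0.92, 0.09], [0.18, -0.26, -0.22]]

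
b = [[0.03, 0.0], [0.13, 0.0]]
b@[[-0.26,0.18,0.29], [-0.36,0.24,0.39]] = [[-0.01, 0.01, 0.01], [-0.03, 0.02, 0.04]]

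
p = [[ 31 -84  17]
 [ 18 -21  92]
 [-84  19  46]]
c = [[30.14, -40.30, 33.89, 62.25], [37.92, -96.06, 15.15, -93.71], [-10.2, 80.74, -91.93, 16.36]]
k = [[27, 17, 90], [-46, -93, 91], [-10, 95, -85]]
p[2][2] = 46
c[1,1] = -96.06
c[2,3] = 16.36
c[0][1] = -40.3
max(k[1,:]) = 91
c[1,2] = 15.15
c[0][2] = 33.89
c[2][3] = 16.36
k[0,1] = 17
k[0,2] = 90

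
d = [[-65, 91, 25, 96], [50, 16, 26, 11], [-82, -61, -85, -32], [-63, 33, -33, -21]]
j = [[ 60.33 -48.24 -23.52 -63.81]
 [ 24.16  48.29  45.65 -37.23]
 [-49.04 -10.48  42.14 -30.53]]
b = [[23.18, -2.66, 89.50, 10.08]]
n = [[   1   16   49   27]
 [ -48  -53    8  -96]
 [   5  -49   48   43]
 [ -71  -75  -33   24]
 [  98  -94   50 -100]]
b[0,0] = 23.18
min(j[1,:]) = -37.23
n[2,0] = 5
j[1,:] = [24.16, 48.29, 45.65, -37.23]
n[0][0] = 1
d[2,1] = -61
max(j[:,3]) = -30.53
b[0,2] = 89.5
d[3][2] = -33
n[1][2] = 8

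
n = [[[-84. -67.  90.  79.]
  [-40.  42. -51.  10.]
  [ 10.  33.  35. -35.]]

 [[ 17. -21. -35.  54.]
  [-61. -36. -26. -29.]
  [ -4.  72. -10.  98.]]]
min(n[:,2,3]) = -35.0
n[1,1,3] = -29.0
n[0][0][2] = 90.0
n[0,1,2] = -51.0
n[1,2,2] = -10.0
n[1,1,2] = -26.0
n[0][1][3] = 10.0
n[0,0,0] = -84.0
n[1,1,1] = -36.0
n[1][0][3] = 54.0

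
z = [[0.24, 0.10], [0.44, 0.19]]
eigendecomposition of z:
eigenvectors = [[0.47, -0.39], [0.88, 0.92]]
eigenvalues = [0.43, 0.0]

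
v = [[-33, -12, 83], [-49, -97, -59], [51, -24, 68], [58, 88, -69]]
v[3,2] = -69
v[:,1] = [-12, -97, -24, 88]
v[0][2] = 83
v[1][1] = -97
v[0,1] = -12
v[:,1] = [-12, -97, -24, 88]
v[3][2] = -69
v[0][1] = -12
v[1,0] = -49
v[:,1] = [-12, -97, -24, 88]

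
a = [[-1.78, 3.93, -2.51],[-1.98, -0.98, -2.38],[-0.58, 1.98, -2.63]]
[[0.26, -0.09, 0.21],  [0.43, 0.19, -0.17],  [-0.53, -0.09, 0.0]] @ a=[[-0.41,1.53,-0.99], [-1.04,1.17,-1.08], [1.12,-1.99,1.54]]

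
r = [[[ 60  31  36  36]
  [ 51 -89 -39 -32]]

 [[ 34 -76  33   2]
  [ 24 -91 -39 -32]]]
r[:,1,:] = [[51, -89, -39, -32], [24, -91, -39, -32]]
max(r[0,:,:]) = 60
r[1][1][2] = -39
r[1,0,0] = 34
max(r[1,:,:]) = 34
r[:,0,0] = [60, 34]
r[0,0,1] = 31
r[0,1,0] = 51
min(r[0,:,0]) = 51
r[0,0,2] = 36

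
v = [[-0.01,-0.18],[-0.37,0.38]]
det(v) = -0.07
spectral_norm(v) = 0.55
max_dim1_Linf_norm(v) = 0.38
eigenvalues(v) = [-0.14, 0.51]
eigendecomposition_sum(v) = [[-0.11, -0.04], [-0.08, -0.03]] + [[0.1, -0.14], [-0.29, 0.41]]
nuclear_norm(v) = 0.67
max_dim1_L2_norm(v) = 0.53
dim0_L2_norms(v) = [0.37, 0.42]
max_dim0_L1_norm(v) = 0.56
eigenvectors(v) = [[-0.81, 0.33], [-0.58, -0.94]]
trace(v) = 0.37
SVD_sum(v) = [[0.08, -0.10], [-0.35, 0.40]] + [[-0.09, -0.08], [-0.02, -0.02]]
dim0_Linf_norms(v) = [0.37, 0.38]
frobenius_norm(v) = 0.56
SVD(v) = [[0.24, -0.97], [-0.97, -0.24]] @ diag([0.5450865000516056, 0.12915381318989738]) @ [[0.66,-0.76], [0.76,0.66]]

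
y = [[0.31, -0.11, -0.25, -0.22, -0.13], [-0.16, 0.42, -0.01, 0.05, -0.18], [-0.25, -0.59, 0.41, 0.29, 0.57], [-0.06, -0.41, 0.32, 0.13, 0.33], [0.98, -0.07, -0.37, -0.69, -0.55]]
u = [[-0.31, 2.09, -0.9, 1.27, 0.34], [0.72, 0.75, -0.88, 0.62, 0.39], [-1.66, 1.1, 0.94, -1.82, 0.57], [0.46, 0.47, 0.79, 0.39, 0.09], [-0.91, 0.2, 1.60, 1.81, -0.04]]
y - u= [[0.62,  -2.20,  0.65,  -1.49,  -0.47], [-0.88,  -0.33,  0.87,  -0.57,  -0.57], [1.41,  -1.69,  -0.53,  2.11,  0.0], [-0.52,  -0.88,  -0.47,  -0.26,  0.24], [1.89,  -0.27,  -1.97,  -2.50,  -0.51]]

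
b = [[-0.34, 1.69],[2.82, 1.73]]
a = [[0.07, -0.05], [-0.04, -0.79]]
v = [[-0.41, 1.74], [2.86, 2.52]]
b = v + a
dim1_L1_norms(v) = [2.15, 5.38]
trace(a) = -0.72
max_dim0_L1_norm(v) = 4.26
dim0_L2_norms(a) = [0.08, 0.79]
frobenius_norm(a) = 0.80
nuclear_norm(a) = 0.86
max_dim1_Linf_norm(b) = 2.82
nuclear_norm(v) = 5.45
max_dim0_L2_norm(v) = 3.06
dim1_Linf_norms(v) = [1.74, 2.86]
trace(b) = 1.39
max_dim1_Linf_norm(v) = 2.86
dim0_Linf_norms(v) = [2.86, 2.52]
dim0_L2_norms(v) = [2.89, 3.06]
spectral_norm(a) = 0.79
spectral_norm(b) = 3.38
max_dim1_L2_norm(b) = 3.31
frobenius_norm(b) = 3.73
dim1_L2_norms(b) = [1.72, 3.31]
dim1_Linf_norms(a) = [0.07, 0.79]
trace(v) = 2.11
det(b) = -5.35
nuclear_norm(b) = 4.96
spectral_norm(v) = 3.92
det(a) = -0.06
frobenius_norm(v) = 4.21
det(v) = -6.01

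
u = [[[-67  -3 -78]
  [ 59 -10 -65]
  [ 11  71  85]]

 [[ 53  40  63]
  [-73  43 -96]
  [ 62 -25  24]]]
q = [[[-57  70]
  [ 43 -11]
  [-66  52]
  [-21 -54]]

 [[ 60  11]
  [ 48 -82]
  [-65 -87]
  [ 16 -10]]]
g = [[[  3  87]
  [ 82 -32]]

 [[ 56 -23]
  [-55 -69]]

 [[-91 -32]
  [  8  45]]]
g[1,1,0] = -55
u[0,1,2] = -65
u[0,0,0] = -67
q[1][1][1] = -82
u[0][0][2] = -78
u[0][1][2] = -65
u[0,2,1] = 71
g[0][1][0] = 82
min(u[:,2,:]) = -25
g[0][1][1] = -32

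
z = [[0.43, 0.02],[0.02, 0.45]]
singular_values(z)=[0.46, 0.42]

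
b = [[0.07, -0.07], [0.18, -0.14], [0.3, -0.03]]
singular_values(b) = [0.37, 0.11]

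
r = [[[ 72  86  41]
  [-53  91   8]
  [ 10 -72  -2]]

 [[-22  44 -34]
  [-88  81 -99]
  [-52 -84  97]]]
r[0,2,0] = 10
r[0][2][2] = -2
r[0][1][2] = 8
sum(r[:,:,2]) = 11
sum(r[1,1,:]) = -106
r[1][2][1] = -84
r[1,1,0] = -88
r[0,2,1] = -72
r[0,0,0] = 72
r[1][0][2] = -34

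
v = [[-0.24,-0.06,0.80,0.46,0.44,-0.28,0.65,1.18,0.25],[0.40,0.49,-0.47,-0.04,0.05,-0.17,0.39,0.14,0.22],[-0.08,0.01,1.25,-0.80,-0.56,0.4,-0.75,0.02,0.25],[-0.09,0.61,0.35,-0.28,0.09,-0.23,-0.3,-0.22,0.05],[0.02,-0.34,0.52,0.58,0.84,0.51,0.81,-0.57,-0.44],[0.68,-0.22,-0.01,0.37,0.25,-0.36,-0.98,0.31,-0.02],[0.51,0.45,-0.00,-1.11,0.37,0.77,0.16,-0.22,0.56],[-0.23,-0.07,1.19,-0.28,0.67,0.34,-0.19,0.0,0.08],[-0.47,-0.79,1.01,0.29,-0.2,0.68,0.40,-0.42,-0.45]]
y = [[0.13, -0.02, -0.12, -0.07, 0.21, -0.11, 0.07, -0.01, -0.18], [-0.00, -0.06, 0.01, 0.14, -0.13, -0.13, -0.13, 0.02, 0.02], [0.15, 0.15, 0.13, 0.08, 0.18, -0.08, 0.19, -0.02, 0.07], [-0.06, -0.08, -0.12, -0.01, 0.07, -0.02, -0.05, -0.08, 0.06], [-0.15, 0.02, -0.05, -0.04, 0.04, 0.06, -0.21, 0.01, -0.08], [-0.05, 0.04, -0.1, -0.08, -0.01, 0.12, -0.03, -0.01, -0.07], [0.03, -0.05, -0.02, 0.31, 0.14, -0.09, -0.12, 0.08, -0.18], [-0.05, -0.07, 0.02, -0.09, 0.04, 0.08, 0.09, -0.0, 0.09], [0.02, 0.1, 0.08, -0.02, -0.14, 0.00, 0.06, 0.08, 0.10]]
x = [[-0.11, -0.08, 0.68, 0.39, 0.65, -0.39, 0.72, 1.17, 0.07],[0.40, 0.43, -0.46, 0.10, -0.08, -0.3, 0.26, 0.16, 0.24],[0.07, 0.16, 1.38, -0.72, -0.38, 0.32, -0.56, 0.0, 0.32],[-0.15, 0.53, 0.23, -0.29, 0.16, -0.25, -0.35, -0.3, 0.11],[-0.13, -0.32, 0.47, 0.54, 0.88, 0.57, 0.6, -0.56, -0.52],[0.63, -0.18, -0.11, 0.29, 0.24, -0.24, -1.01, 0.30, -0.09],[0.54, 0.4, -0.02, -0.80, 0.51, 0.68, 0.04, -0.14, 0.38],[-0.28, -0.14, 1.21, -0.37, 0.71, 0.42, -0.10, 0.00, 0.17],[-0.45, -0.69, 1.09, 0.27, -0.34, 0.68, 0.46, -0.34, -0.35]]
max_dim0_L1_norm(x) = 5.65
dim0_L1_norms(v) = [2.72, 3.04, 5.6, 4.21, 3.47, 3.74, 4.63, 3.08, 2.32]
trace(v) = 1.41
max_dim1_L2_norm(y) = 0.43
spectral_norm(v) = 2.62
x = v + y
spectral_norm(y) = 0.51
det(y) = 0.00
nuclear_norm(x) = 10.84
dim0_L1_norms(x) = [2.76, 2.93, 5.65, 3.77, 3.95, 3.85, 4.1, 2.97, 2.25]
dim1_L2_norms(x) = [1.76, 0.9, 1.77, 0.87, 1.64, 1.33, 1.41, 1.56, 1.72]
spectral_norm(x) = 2.69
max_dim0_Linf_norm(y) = 0.31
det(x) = 0.03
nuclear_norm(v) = 11.00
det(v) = 0.00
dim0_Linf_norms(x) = [0.63, 0.69, 1.38, 0.8, 0.88, 0.68, 1.01, 1.17, 0.52]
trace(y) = 0.33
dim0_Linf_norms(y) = [0.15, 0.15, 0.13, 0.31, 0.21, 0.13, 0.21, 0.08, 0.18]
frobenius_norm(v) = 4.56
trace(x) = 1.74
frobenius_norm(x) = 4.43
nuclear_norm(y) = 2.15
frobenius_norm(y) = 0.89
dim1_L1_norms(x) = [4.26, 2.43, 3.91, 2.37, 4.59, 3.09, 3.51, 3.4, 4.67]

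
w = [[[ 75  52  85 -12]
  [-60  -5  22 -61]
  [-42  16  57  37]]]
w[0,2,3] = 37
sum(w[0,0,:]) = 200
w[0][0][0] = 75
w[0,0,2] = 85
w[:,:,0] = [[75, -60, -42]]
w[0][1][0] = -60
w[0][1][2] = 22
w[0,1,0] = -60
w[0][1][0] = -60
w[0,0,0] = 75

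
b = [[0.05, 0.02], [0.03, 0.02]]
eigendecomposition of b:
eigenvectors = [[0.82,-0.42], [0.57,0.91]]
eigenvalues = [0.06, 0.01]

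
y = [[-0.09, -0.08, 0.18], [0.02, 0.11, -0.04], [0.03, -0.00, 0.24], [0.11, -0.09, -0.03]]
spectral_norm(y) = 0.31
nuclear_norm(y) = 0.60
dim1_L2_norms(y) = [0.22, 0.12, 0.24, 0.15]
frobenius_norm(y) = 0.37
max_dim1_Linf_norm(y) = 0.24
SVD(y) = [[0.65, 0.02, -0.53], [-0.21, -0.50, 0.45], [0.72, -0.06, 0.65], [-0.09, 0.86, 0.32]] @ diag([0.31354556364680464, 0.15796253585317638, 0.1316701058868013]) @ [[-0.16,-0.22,0.96],  [0.51,-0.85,-0.1],  [0.84,0.48,0.25]]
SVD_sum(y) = [[-0.03, -0.04, 0.20],[0.01, 0.01, -0.06],[-0.04, -0.05, 0.22],[0.0, 0.01, -0.03]] + [[0.0, -0.0, -0.00], [-0.04, 0.07, 0.01], [-0.0, 0.01, 0.00], [0.07, -0.12, -0.01]] + [[-0.06, -0.03, -0.02], [0.05, 0.03, 0.01], [0.07, 0.04, 0.02], [0.04, 0.02, 0.01]]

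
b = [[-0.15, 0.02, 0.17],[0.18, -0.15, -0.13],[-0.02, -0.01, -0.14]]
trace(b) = -0.44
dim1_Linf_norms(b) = [0.17, 0.18, 0.14]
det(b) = -0.00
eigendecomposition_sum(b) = [[(-0.04+0.01j), (-0.01+0j), (-0.02+0.09j)], [0.00+0.12j, -0.01+0.04j, 0.23+0.12j], [(-0.01-0.02j), (-0-0.01j), (-0.06+0j)]] + [[-0.04-0.01j, (-0.01-0j), (-0.02-0.09j)],[0.00-0.12j, -0.01-0.04j, 0.23-0.12j],[(-0.01+0.02j), (-0+0.01j), (-0.06-0j)]] + [[(-0.06-0j), 0.05-0.00j, 0.22-0.00j], [(0.18+0j), -0.14+0.00j, (-0.6+0j)], [0.01+0.00j, -0.00+0.00j, (-0.02+0j)]]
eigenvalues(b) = [(-0.11+0.05j), (-0.11-0.05j), (-0.22+0j)]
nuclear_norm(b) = 0.55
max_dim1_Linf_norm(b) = 0.18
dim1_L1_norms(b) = [0.34, 0.46, 0.17]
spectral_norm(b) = 0.35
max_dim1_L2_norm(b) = 0.27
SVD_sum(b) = [[-0.14, 0.08, 0.15], [0.16, -0.09, -0.18], [0.05, -0.03, -0.06]] + [[0.02,-0.02,0.03], [0.03,-0.03,0.05], [-0.05,0.05,-0.08]] + [[-0.03, -0.04, -0.01], [-0.02, -0.02, -0.0], [-0.02, -0.03, -0.00]]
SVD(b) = [[-0.63, 0.29, -0.72],[0.74, 0.52, -0.43],[0.25, -0.8, -0.54]] @ diag([0.34847363566320605, 0.13177325208153254, 0.07001382208909819]) @ [[0.64, -0.36, -0.68], [0.5, -0.48, 0.72], [0.59, 0.80, 0.13]]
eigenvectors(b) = [[(-0.07-0.33j), -0.07+0.33j, -0.34+0.00j],[-0.92+0.00j, -0.92-0.00j, 0.94+0.00j],[0.19-0.10j, (0.19+0.1j), (0.03+0j)]]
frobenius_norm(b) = 0.38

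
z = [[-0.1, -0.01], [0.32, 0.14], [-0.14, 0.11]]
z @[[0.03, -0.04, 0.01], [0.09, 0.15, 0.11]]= [[-0.00,  0.0,  -0.00], [0.02,  0.01,  0.02], [0.01,  0.02,  0.01]]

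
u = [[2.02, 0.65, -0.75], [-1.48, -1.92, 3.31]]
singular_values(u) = [4.46, 1.42]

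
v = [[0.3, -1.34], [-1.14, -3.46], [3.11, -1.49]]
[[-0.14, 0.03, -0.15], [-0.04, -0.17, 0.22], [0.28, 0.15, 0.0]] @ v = [[-0.54, 0.31], [0.87, 0.31], [-0.09, -0.89]]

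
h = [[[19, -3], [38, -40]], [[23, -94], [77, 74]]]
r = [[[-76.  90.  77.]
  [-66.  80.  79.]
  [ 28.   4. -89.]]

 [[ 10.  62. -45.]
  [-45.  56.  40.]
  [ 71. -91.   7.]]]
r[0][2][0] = 28.0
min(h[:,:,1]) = -94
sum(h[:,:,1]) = -63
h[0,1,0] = 38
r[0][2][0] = 28.0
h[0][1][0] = 38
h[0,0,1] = -3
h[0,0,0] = 19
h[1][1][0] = 77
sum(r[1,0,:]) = 27.0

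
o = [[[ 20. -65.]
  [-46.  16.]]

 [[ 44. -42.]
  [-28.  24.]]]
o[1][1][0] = -28.0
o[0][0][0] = 20.0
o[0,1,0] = -46.0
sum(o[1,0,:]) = 2.0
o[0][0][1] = -65.0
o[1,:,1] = [-42.0, 24.0]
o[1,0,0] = 44.0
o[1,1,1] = 24.0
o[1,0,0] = 44.0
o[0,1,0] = -46.0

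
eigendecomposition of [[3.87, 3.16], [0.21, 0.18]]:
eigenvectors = [[1.00, -0.63], [0.05, 0.77]]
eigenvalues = [4.04, 0.01]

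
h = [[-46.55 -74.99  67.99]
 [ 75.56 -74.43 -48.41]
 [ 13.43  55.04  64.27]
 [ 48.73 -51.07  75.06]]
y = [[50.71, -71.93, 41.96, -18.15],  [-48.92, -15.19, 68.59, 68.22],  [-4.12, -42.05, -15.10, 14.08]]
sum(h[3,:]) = 72.72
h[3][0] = 48.73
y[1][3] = 68.22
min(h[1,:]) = -74.43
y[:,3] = [-18.15, 68.22, 14.08]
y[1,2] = 68.59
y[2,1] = -42.05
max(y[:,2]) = 68.59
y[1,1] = -15.19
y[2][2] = -15.1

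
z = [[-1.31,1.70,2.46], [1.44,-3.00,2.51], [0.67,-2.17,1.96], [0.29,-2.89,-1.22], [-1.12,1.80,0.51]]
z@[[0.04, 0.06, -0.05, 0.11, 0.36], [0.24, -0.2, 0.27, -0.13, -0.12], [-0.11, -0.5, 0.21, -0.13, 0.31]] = [[0.08, -1.65, 1.04, -0.68, 0.09],  [-0.94, -0.57, -0.35, 0.22, 1.66],  [-0.71, -0.51, -0.21, 0.10, 1.11],  [-0.55, 1.21, -1.05, 0.57, 0.07],  [0.33, -0.68, 0.65, -0.42, -0.46]]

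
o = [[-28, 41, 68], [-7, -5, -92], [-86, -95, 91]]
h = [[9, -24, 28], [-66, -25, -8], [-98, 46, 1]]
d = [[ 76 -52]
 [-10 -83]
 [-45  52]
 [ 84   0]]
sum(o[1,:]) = -104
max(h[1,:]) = -8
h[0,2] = 28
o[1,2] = -92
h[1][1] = -25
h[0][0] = 9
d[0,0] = 76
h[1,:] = [-66, -25, -8]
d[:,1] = [-52, -83, 52, 0]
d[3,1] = 0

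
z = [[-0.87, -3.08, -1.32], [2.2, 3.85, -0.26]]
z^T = [[-0.87, 2.20], [-3.08, 3.85], [-1.32, -0.26]]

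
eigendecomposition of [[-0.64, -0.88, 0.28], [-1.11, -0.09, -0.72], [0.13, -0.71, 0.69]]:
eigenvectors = [[0.7, 0.48, 0.36],[0.69, -0.56, -0.62],[0.19, -0.67, 0.7]]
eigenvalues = [-1.42, 0.0, 1.38]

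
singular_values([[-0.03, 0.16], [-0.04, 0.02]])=[0.17, 0.04]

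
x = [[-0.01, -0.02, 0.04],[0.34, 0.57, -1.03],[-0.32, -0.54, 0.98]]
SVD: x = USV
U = [[-0.03,-0.78,-0.63], [0.72,-0.45,0.52], [-0.69,-0.44,0.58]]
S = [1.69, 0.0, 0.0]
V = [[0.28, 0.46, -0.84], [-0.8, -0.38, -0.47], [0.53, -0.80, -0.27]]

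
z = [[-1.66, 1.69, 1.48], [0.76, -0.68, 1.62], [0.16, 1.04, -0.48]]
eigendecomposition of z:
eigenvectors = [[-0.62,  -0.79,  -0.60], [-0.64,  0.56,  -0.54], [-0.46,  -0.24,  0.59]]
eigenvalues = [1.2, -2.42, -1.6]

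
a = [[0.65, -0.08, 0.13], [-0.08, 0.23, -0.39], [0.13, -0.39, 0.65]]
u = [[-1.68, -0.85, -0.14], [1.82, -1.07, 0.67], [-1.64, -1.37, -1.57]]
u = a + [[-2.33, -0.77, -0.27], [1.9, -1.30, 1.06], [-1.77, -0.98, -2.22]]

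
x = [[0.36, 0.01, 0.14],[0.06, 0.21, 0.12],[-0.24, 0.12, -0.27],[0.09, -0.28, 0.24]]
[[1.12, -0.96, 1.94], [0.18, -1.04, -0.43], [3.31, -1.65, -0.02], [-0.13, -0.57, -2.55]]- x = [[0.76, -0.97, 1.80], [0.12, -1.25, -0.55], [3.55, -1.77, 0.25], [-0.22, -0.29, -2.79]]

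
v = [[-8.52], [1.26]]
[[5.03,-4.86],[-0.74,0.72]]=v @ [[-0.59,0.57]]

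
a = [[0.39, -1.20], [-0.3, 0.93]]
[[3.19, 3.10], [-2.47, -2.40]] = a @[[3.97, 0.49], [-1.37, -2.42]]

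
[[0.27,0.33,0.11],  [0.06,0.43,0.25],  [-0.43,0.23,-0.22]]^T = [[0.27,0.06,-0.43], [0.33,0.43,0.23], [0.11,0.25,-0.22]]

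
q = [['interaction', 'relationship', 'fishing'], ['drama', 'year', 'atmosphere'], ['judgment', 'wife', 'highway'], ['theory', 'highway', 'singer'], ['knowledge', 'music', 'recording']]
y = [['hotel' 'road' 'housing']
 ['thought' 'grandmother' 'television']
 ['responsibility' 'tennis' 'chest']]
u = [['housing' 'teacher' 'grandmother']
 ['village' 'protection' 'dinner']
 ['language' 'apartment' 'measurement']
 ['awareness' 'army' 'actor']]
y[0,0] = 'hotel'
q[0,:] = ['interaction', 'relationship', 'fishing']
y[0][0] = 'hotel'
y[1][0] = 'thought'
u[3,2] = 'actor'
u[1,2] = 'dinner'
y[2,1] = 'tennis'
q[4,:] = ['knowledge', 'music', 'recording']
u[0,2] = 'grandmother'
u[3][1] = 'army'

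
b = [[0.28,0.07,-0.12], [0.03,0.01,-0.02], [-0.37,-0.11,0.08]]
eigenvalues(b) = [0.42, -0.06, 0.0]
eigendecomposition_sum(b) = [[0.29, 0.08, -0.11], [0.04, 0.01, -0.01], [-0.33, -0.09, 0.12]] + [[-0.01, -0.01, -0.01], [-0.01, -0.00, -0.01], [-0.04, -0.02, -0.04]] + [[0.0, -0.00, 0.0], [-0.00, 0.0, -0.00], [0.00, -0.0, 0.00]]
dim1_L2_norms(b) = [0.31, 0.04, 0.39]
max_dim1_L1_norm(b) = 0.56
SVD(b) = [[-0.62,-0.76,0.21], [-0.07,-0.21,-0.98], [0.78,-0.62,0.07]] @ diag([0.5021261211279706, 0.04853576986567263, 0.0036929019111152637]) @ [[-0.93,-0.26,0.28], [0.21,0.26,0.94], [0.32,-0.93,0.19]]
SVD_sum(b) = [[0.29, 0.08, -0.09], [0.03, 0.01, -0.01], [-0.36, -0.10, 0.11]] + [[-0.01, -0.01, -0.03], [-0.00, -0.00, -0.01], [-0.01, -0.01, -0.03]] + [[0.0, -0.00, 0.00], [-0.0, 0.0, -0.00], [0.0, -0.0, 0.00]]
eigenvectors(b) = [[-0.66,  -0.31,  -0.31],  [-0.08,  -0.14,  0.93],  [0.74,  -0.94,  -0.18]]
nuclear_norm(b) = 0.55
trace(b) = 0.37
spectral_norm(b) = 0.50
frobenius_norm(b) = 0.50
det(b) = -0.00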